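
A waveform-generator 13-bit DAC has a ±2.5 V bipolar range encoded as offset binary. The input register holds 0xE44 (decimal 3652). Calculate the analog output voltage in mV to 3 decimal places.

LSB = 5 V / 2^13 = 0.610 mV.
Code 0xE44 = 3652 decimal.
V_out = (−2.5) + 3652 × 0.000610352 V = -0.270996 V.
= -270.996 mV.

-270.996 mV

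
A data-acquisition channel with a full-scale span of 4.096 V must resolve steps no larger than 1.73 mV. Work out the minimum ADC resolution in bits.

Number of steps required ≥ 4.096 V / 1.73 mV = 2367.63.
Need 2^N ≥ 2367.63; 2^11 = 2048, 2^12 = 4096.
Minimum N = 12.

12 bits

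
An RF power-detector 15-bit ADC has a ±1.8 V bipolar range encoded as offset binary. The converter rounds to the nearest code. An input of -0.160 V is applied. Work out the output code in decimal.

LSB = 3.6 V / 32768 = 109.86 µV.
Input sits at 14927.644 steps above V_low.
round(14927.644) = 14928.

code 14928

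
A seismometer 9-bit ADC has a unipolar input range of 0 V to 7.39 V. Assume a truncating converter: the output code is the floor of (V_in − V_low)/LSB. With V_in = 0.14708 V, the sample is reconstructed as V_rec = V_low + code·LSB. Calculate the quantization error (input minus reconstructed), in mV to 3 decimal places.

Step size: 7.39 V ÷ 2^9 = 14.434 mV.
(0.14708 − 0)/0.0144336 = 10.1901; ⌊·⌋ gives code 10.
Reconstructed: 0.14433594 V.
Difference: 0.00274406 V → 2.744 mV.

2.744 mV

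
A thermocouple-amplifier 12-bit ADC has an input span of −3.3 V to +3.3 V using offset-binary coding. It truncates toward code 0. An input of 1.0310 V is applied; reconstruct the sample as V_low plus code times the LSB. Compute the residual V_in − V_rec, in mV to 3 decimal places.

1.361 mV

Step size: 6.6 V ÷ 2^12 = 1.611 mV.
(1.0310 − (−3.3))/0.00161133 = 2687.8448; ⌊·⌋ gives code 2687.
V_rec = (−3.3) + 2687·0.00161133 = 1.0296387 V.
Difference: 0.00136133 V → 1.361 mV.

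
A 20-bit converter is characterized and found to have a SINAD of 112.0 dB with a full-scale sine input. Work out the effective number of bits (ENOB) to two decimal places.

ENOB = (SINAD − 1.76) / 6.02 = (112.0 − 1.76)/6.02 = 18.312.

18.31 bits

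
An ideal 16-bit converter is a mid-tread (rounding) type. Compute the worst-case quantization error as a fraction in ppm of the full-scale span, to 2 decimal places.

Rounding → worst-case error = ½ LSB = V_FS/2^17, so 1e+06/131072 = 7.62939 ppm of full scale.

7.63 ppm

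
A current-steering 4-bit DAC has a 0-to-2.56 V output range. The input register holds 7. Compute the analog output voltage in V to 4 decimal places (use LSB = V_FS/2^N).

LSB = 2.56 V / 2^4 = 160.000 mV.
V_out = 0 + 7 × 0.16 V = 1.12 V.

1.1200 V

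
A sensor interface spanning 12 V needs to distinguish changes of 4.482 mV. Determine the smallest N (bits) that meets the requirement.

Number of steps required ≥ 12 V / 4.482 mV = 2677.38.
Need 2^N ≥ 2677.38; 2^11 = 2048, 2^12 = 4096.
Minimum N = 12.

12 bits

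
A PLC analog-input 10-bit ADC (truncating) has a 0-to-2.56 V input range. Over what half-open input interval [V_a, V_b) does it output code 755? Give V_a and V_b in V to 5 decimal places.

[1.88750 V, 1.89000 V)

LSB = 2.56/2^10 = 2.500 mV.
V_a = V_low + 755·LSB = 1.8875 V; V_b = V_low + 756·LSB = 1.89 V.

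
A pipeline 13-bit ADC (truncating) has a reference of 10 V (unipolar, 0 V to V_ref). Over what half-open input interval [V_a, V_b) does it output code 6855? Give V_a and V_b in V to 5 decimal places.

[8.36792 V, 8.36914 V)

LSB = 10/2^13 = 1.221 mV.
V_a = V_low + 6855·LSB = 8.36792 V; V_b = V_low + 6856·LSB = 8.36914 V.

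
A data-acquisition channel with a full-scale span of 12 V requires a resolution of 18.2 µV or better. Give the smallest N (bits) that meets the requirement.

Number of steps required ≥ 12 V / 18.2 µV = 659340.66.
Need 2^N ≥ 659340.66; 2^19 = 524288, 2^20 = 1048576.
Minimum N = 20.

20 bits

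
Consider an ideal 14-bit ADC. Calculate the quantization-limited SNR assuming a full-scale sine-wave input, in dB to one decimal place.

86.0 dB

SNR ≈ 6.02·N + 1.76 dB = 6.02·14 + 1.76 = 86.04 dB.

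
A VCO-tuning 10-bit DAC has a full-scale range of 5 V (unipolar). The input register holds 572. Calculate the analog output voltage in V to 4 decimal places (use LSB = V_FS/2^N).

2.7930 V

LSB = 5 V / 2^10 = 4.883 mV.
V_out = 0 + 572 × 0.00488281 V = 2.79297 V.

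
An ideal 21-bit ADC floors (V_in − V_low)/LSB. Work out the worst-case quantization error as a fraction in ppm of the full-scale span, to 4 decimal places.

Truncating → worst-case error = 1 LSB = V_FS/2^21, so 1e+06/2097152 = 0.476837 ppm of full scale.

0.4768 ppm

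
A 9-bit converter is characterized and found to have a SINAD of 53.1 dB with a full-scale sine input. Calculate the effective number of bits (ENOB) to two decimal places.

8.53 bits

ENOB = (SINAD − 1.76) / 6.02 = (53.1 − 1.76)/6.02 = 8.528.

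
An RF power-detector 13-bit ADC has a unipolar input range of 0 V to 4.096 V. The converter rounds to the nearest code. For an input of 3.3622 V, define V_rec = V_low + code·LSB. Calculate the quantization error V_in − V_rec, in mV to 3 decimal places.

Step size: 4.096 V ÷ 2^13 = 0.500 mV.
(V_in − V_low)/LSB = (3.3622 − 0)/0.0005 = 6724.4000 → code 6724 (round).
Reconstructed: 3.362 V.
Error = 3.3622 − 3.362 = 0.0002 V = 0.200 mV.

0.200 mV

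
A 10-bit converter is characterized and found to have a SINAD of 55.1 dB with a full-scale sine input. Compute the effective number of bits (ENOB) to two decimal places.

8.86 bits

ENOB = (SINAD − 1.76) / 6.02 = (55.1 − 1.76)/6.02 = 8.860.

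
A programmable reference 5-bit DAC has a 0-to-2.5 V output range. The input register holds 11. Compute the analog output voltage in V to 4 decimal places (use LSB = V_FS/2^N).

LSB = 2.5 V / 2^5 = 78.125 mV.
V_out = 0 + 11 × 0.078125 V = 0.859375 V.

0.8594 V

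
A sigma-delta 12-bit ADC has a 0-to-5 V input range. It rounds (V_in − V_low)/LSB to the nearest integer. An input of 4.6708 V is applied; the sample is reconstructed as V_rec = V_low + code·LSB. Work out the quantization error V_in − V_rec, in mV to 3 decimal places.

0.390 mV

Step size: 5 V ÷ 2^12 = 1.221 mV.
(V_in − V_low)/LSB = (4.6708 − 0)/0.0012207 = 3826.3194 → code 3826 (round).
Reconstructed: 4.6704102 V.
Error = 4.6708 − 4.6704102 = 0.000389844 V = 0.390 mV.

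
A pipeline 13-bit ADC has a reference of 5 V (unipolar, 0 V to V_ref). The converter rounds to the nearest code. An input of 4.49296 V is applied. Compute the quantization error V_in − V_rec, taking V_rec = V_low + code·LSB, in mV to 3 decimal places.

Step size: 5 V ÷ 2^13 = 0.610 mV.
(V_in − V_low)/LSB = (4.49296 − 0)/0.000610352 = 7361.2657 → code 7361 (round).
V_rec = 0 + 7361·0.000610352 = 4.4927979 V.
Error = 4.49296 − 4.4927979 = 0.000162148 V = 0.162 mV.

0.162 mV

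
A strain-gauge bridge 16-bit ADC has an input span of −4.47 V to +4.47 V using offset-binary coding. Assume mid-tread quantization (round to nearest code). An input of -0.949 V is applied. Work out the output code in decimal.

Full-scale span = 8.94 V; LSB = 8.94/2^16 = 136.41 µV.
(V_in − V_low)/LSB = (-0.949 − (−4.47)) / 0.000136414 = 25811.214.
Round → code 25811.

code 25811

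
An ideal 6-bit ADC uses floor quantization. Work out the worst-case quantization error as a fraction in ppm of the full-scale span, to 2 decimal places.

15625.00 ppm

Truncating → worst-case error = 1 LSB = V_FS/2^6, so 1e+06/64 = 15625 ppm of full scale.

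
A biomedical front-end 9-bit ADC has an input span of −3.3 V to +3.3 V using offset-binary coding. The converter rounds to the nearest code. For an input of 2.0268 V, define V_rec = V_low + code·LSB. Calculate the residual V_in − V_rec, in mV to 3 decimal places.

2.972 mV

Step size: 6.6 V ÷ 2^9 = 12.891 mV.
(2.0268 − (−3.3))/0.0128906 = 413.2305; round gives code 413.
Reconstructed: 2.0238281 V.
Difference: 0.00297188 V → 2.972 mV.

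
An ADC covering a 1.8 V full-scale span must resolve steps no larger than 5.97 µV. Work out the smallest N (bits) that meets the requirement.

19 bits

Number of steps required ≥ 1.8 V / 5.97 µV = 301507.54.
Need 2^N ≥ 301507.54; 2^18 = 262144, 2^19 = 524288.
Minimum N = 19.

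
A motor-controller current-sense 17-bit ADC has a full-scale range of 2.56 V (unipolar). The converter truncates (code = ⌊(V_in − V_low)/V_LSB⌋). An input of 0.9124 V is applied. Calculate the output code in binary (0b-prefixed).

code 0b1011011001111010 (decimal 46714)

With 131072 levels over 2.56 V, one step is 19.53 µV.
(V_in − V_low)/LSB = (0.9124 − 0) / 1.95313e-05 = 46714.880.
⌊·⌋(46714.880) = 46714.
In binary (0b-prefixed): 0b1011011001111010.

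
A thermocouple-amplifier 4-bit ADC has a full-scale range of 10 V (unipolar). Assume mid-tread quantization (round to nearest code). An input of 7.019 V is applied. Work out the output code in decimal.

Full-scale span = 10 V; LSB = 10/2^4 = 0.6250 V.
Input sits at 11.230 steps above V_low.
Round → code 11.

code 11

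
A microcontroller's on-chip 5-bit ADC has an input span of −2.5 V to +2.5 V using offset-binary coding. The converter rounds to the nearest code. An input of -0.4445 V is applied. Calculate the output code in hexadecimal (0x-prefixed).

code 0xD (decimal 13)

LSB = 5 V / 32 = 156.250 mV.
(-0.4445 − (−2.5)) / 0.15625 = 13.155 LSBs.
round(13.155) = 13.
In hexadecimal (0x-prefixed): 0xD.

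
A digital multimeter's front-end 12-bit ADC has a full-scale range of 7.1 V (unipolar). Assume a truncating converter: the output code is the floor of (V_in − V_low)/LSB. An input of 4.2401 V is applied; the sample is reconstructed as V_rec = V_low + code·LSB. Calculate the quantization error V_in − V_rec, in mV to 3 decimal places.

0.207 mV

Step size: 7.1 V ÷ 2^12 = 1.733 mV.
Scaled input = 2446.1197 LSBs, so code = 2446.
Code 2446 maps back to 0 + 2446×0.0017334 V = 4.2398926 V.
V_in − V_rec = 0.000207422 V = 0.207 mV.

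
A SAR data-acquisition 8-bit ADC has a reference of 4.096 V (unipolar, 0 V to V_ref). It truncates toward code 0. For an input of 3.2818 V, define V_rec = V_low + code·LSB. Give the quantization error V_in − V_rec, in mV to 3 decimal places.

LSB = 4.096/2^8 = 16.000 mV.
(3.2818 − 0)/0.016 = 205.1125; ⌊·⌋ gives code 205.
V_rec = 0 + 205·0.016 = 3.28 V.
V_in − V_rec = 0.0018 V = 1.800 mV.

1.800 mV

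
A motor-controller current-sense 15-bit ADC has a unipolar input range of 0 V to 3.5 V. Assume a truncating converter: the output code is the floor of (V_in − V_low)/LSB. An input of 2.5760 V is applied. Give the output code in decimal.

code 24117

LSB = 3.5 V / 32768 = 106.81 µV.
Input sits at 24117.248 steps above V_low.
⌊·⌋(24117.248) = 24117.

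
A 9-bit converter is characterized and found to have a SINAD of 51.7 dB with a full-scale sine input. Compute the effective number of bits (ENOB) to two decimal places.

ENOB = (SINAD − 1.76) / 6.02 = (51.7 − 1.76)/6.02 = 8.296.

8.30 bits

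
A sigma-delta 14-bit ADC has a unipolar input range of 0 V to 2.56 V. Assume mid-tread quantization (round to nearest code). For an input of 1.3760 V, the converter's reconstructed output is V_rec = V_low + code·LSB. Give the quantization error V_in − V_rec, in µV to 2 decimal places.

62.50 µV

Step size: 2.56 V ÷ 2^14 = 156.25 µV.
(V_in − V_low)/LSB = (1.3760 − 0)/0.00015625 = 8806.4000 → code 8806 (round).
Reconstructed: 1.3759375 V.
V_in − V_rec = 6.25e-05 V = 62.50 µV.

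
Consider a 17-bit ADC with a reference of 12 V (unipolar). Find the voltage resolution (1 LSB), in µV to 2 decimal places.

Full-scale span = 12 V.
LSB = 12 / 2^17 = 12 / 131072 = 9.15527e-05 V = 91.55 µV.

91.55 µV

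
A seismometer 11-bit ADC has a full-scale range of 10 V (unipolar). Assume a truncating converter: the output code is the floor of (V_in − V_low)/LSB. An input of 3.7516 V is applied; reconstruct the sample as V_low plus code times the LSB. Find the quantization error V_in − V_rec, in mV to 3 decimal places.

1.600 mV

LSB = 10/2^11 = 4.883 mV.
Scaled input = 768.3277 LSBs, so code = 768.
Code 768 maps back to 0 + 768×0.00488281 V = 3.75 V.
V_in − V_rec = 0.0016 V = 1.600 mV.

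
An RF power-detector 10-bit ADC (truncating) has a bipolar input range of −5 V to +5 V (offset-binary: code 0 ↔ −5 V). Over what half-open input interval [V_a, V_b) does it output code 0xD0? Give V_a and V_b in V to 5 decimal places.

[-2.96875 V, -2.95898 V)

LSB = 10/2^10 = 9.766 mV.
Code 0xD0 = 208 decimal.
V_a = V_low + 208·LSB = -2.96875 V; V_b = V_low + 209·LSB = -2.95898 V.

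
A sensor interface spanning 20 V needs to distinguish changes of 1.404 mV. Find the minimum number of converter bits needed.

Number of steps required ≥ 20 V / 1.404 mV = 14245.01.
Need 2^N ≥ 14245.01; 2^13 = 8192, 2^14 = 16384.
Minimum N = 14.

14 bits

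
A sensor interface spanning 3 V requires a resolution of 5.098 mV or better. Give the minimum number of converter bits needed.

Number of steps required ≥ 3 V / 5.098 mV = 588.47.
Need 2^N ≥ 588.47; 2^9 = 512, 2^10 = 1024.
Minimum N = 10.

10 bits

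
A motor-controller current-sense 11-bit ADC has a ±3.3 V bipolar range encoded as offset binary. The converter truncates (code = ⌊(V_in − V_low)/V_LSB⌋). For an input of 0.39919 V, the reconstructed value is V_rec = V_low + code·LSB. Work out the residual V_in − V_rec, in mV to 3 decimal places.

One LSB is 6.6 V / 2048 = 3.223 mV.
Scaled input = 1147.8699 LSBs, so code = 1147.
V_rec = (−3.3) + 1147·0.00322266 = 0.39638672 V.
V_in − V_rec = 0.00280328 V = 2.803 mV.

2.803 mV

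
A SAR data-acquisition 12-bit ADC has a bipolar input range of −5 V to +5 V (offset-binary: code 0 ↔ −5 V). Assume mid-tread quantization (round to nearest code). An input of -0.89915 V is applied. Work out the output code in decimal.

code 1680

With 4096 levels over 10 V, one step is 2.441 mV.
(V_in − V_low)/LSB = (-0.89915 − (−5)) / 0.00244141 = 1679.708.
Round → code 1680.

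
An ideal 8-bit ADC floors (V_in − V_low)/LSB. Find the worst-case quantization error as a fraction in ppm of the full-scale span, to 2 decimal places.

3906.25 ppm

Truncating → worst-case error = 1 LSB = V_FS/2^8, so 1e+06/256 = 3906.25 ppm of full scale.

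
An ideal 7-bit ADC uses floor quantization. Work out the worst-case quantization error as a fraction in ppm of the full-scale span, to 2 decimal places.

7812.50 ppm

Truncating → worst-case error = 1 LSB = V_FS/2^7, so 1e+06/128 = 7812.5 ppm of full scale.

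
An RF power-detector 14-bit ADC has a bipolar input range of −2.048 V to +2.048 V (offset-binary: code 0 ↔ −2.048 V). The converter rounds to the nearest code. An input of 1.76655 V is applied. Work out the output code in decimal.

code 15258

LSB = 4.096 V / 16384 = 250.00 µV.
Input sits at 15258.200 steps above V_low.
So the output code is 15258.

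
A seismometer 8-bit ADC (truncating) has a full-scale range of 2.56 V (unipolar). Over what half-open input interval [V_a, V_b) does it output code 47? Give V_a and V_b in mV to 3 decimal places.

[470.000 mV, 480.000 mV)

LSB = 2.56/2^8 = 10.000 mV.
V_a = V_low + 47·LSB = 0.47 V; V_b = V_low + 48·LSB = 0.48 V.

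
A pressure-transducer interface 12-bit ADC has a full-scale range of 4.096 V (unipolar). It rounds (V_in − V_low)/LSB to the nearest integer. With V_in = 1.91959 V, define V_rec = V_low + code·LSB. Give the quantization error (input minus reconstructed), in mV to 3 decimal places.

-0.410 mV

LSB = 4.096/2^12 = 1.000 mV.
(V_in − V_low)/LSB = (1.91959 − 0)/0.001 = 1919.5900 → code 1920 (round).
V_rec = 0 + 1920·0.001 = 1.92 V.
Difference: -0.00041 V → -0.410 mV.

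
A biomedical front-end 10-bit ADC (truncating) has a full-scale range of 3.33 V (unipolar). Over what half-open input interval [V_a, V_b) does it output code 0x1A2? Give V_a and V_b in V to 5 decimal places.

[1.35932 V, 1.36257 V)

LSB = 3.33/2^10 = 3.252 mV.
Code 0x1A2 = 418 decimal.
V_a = V_low + 418·LSB = 1.35932 V; V_b = V_low + 419·LSB = 1.36257 V.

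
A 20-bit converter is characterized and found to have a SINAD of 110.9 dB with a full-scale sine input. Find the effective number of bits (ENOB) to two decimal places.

18.13 bits

ENOB = (SINAD − 1.76) / 6.02 = (110.9 − 1.76)/6.02 = 18.130.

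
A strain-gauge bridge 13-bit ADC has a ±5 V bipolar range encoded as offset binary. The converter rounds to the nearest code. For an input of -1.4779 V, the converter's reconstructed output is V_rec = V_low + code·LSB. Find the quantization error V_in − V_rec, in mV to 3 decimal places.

0.371 mV

One LSB is 10 V / 8192 = 1.221 mV.
(V_in − V_low)/LSB = (-1.4779 − (−5))/0.0012207 = 2885.3043 → code 2885 (round).
Code 2885 maps back to (−5) + 2885×0.0012207 V = -1.4782715 V.
V_in − V_rec = 0.000371484 V = 0.371 mV.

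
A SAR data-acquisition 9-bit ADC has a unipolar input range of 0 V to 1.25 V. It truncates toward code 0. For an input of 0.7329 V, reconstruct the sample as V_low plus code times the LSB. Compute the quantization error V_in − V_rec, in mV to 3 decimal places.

0.478 mV

One LSB is 1.25 V / 512 = 2.441 mV.
Scaled input = 300.1958 LSBs, so code = 300.
V_rec = 0 + 300·0.00244141 = 0.73242188 V.
V_in − V_rec = 0.000478125 V = 0.478 mV.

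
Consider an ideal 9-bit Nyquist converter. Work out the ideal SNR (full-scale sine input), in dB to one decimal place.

55.9 dB

SNR ≈ 6.02·N + 1.76 dB = 6.02·9 + 1.76 = 55.94 dB.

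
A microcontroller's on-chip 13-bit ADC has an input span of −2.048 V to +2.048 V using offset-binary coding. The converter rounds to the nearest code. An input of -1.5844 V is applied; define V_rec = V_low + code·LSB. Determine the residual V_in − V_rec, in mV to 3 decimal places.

0.100 mV

Step size: 4.096 V ÷ 2^13 = 0.500 mV.
(-1.5844 − (−2.048))/0.0005 = 927.2000; round gives code 927.
Reconstructed: -1.5845 V.
Difference: 0.0001 V → 0.100 mV.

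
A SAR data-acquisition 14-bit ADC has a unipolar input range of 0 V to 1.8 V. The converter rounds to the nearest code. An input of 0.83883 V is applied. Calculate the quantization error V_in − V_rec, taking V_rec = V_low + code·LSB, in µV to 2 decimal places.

23.85 µV

Step size: 1.8 V ÷ 2^14 = 109.86 µV.
Scaled input = 7635.2171 LSBs, so code = 7635.
V_rec = 0 + 7635·0.000109863 = 0.83880615 V.
Difference: 2.38477e-05 V → 23.85 µV.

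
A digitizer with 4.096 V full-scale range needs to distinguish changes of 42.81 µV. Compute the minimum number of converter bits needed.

17 bits

Number of steps required ≥ 4.096 V / 42.81 µV = 95678.58.
Need 2^N ≥ 95678.58; 2^16 = 65536, 2^17 = 131072.
Minimum N = 17.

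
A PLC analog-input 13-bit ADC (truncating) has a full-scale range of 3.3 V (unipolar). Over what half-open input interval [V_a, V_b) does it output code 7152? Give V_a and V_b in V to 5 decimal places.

LSB = 3.3/2^13 = 402.83 µV.
V_a = V_low + 7152·LSB = 2.88105 V; V_b = V_low + 7153·LSB = 2.88146 V.

[2.88105 V, 2.88146 V)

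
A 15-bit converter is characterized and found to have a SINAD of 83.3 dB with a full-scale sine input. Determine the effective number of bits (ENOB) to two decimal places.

ENOB = (SINAD − 1.76) / 6.02 = (83.3 − 1.76)/6.02 = 13.545.

13.54 bits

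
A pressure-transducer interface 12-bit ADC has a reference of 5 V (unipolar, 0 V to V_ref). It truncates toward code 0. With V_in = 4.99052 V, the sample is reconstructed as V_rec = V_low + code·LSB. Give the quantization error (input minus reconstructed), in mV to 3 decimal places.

0.286 mV

One LSB is 5 V / 4096 = 1.221 mV.
(V_in − V_low)/LSB = (4.99052 − 0)/0.0012207 = 4088.2340 → code 4088 (floor).
Code 4088 maps back to 0 + 4088×0.0012207 V = 4.9902344 V.
Difference: 0.000285625 V → 0.286 mV.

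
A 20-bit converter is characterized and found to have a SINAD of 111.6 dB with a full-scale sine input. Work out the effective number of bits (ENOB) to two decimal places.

18.25 bits

ENOB = (SINAD − 1.76) / 6.02 = (111.6 − 1.76)/6.02 = 18.246.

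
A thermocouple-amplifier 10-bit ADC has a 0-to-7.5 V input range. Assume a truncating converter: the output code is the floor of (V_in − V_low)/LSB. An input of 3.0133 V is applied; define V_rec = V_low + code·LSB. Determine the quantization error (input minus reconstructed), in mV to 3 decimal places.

One LSB is 7.5 V / 1024 = 7.324 mV.
Scaled input = 411.4159 LSBs, so code = 411.
V_rec = 0 + 411·0.00732422 = 3.0102539 V.
Difference: 0.00304609 V → 3.046 mV.

3.046 mV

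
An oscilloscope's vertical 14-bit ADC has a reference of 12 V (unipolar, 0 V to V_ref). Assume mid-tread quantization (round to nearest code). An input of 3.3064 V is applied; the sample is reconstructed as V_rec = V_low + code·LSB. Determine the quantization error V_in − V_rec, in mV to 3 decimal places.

Step size: 12 V ÷ 2^14 = 0.732 mV.
(3.3064 − 0)/0.000732422 = 4514.3381; round gives code 4514.
V_rec = 0 + 4514·0.000732422 = 3.3061523 V.
V_in − V_rec = 0.000247656 V = 0.248 mV.

0.248 mV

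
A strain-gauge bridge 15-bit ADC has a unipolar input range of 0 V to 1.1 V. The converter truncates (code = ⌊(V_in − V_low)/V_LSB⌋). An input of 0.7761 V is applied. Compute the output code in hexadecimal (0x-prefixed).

code 0x5A4F (decimal 23119)

LSB = 1.1 V / 32768 = 33.57 µV.
(V_in − V_low)/LSB = (0.7761 − 0) / 3.35693e-05 = 23119.313.
So the output code is 23119.
In hexadecimal (0x-prefixed): 0x5A4F.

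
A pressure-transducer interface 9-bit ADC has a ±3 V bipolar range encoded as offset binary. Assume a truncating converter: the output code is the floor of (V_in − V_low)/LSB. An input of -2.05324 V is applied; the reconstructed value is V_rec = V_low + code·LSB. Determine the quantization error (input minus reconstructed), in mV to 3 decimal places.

One LSB is 6 V / 512 = 11.719 mV.
(V_in − V_low)/LSB = (-2.05324 − (−3))/0.0117188 = 80.7902 → code 80 (floor).
Reconstructed: -2.0625 V.
V_in − V_rec = 0.00926 V = 9.260 mV.

9.260 mV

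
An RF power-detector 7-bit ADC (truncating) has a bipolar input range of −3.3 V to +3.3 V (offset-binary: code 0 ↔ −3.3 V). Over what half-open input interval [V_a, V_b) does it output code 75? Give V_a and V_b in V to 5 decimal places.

LSB = 6.6/2^7 = 51.562 mV.
V_a = V_low + 75·LSB = 0.567187 V; V_b = V_low + 76·LSB = 0.61875 V.

[0.56719 V, 0.61875 V)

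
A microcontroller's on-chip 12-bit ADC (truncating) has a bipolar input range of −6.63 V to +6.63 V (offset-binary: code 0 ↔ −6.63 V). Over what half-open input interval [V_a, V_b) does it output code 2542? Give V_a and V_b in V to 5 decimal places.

[1.59923 V, 1.60247 V)

LSB = 13.26/2^12 = 3.237 mV.
V_a = V_low + 2542·LSB = 1.59923 V; V_b = V_low + 2543·LSB = 1.60247 V.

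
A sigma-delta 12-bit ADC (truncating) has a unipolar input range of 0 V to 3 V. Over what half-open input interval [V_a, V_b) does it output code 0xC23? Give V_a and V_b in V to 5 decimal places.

[2.27563 V, 2.27637 V)

LSB = 3/2^12 = 0.732 mV.
Code 0xC23 = 3107 decimal.
V_a = V_low + 3107·LSB = 2.27563 V; V_b = V_low + 3108·LSB = 2.27637 V.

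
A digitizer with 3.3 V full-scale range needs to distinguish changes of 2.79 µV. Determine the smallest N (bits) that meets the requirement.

21 bits

Number of steps required ≥ 3.3 V / 2.79 µV = 1182795.70.
Need 2^N ≥ 1182795.70; 2^20 = 1048576, 2^21 = 2097152.
Minimum N = 21.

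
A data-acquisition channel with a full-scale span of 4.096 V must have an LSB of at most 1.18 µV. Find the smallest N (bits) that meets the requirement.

22 bits

Number of steps required ≥ 4.096 V / 1.18 µV = 3471186.44.
Need 2^N ≥ 3471186.44; 2^21 = 2097152, 2^22 = 4194304.
Minimum N = 22.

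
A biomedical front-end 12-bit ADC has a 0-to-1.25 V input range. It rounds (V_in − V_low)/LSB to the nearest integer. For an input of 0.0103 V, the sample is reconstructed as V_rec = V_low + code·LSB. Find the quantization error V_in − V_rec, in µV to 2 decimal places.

-75.98 µV

Step size: 1.25 V ÷ 2^12 = 305.18 µV.
Scaled input = 33.7510 LSBs, so code = 34.
V_rec = 0 + 34·0.000305176 = 0.010375977 V.
Error = 0.0103 − 0.010375977 = -7.59766e-05 V = -75.98 µV.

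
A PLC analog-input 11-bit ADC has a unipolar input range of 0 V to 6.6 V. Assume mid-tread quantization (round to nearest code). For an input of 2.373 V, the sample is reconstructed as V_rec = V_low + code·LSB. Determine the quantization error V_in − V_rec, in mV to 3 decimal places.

LSB = 6.6/2^11 = 3.223 mV.
(V_in − V_low)/LSB = (2.373 − 0)/0.00322266 = 736.3491 → code 736 (round).
Reconstructed: 2.371875 V.
Error = 2.373 − 2.371875 = 0.001125 V = 1.125 mV.

1.125 mV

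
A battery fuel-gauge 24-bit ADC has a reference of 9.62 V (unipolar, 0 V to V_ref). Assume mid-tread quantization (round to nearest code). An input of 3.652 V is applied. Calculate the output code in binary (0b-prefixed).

Full-scale span = 9.62 V; LSB = 9.62/2^24 = 0.57 µV.
Input sits at 6369063.704 steps above V_low.
Round → code 6369064.
In binary (0b-prefixed): 0b11000010010111100101000.

code 0b11000010010111100101000 (decimal 6369064)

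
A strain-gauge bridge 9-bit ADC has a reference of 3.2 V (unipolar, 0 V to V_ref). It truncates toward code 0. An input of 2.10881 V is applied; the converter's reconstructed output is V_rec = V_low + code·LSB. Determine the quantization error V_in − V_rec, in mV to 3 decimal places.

Step size: 3.2 V ÷ 2^9 = 6.250 mV.
Scaled input = 337.4096 LSBs, so code = 337.
Reconstructed: 2.10625 V.
Difference: 0.00256 V → 2.560 mV.

2.560 mV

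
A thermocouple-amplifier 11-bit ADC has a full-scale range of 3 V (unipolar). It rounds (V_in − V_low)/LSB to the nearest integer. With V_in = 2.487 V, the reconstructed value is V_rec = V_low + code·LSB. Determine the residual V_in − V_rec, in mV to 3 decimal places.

One LSB is 3 V / 2048 = 1.465 mV.
(V_in − V_low)/LSB = (2.487 − 0)/0.00146484 = 1697.7920 → code 1698 (round).
V_rec = 0 + 1698·0.00146484 = 2.4873047 V.
Error = 2.487 − 2.4873047 = -0.000304687 V = -0.305 mV.

-0.305 mV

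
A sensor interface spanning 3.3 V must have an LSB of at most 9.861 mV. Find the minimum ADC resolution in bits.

Number of steps required ≥ 3.3 V / 9.861 mV = 334.65.
Need 2^N ≥ 334.65; 2^8 = 256, 2^9 = 512.
Minimum N = 9.

9 bits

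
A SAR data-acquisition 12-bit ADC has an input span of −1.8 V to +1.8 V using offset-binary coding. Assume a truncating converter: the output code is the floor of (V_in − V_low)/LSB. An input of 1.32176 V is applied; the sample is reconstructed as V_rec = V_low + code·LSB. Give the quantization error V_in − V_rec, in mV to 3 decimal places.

LSB = 3.6/2^12 = 0.879 mV.
(V_in − V_low)/LSB = (1.32176 − (−1.8))/0.000878906 = 3551.8692 → code 3551 (floor).
V_rec = (−1.8) + 3551·0.000878906 = 1.3209961 V.
V_in − V_rec = 0.000763906 V = 0.764 mV.

0.764 mV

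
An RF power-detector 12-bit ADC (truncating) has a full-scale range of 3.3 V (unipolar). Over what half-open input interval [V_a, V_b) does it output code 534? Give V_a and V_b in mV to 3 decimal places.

[430.225 mV, 431.030 mV)

LSB = 3.3/2^12 = 0.806 mV.
V_a = V_low + 534·LSB = 0.430225 V; V_b = V_low + 535·LSB = 0.43103 V.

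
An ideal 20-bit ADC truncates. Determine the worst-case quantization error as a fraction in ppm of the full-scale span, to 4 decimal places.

Truncating → worst-case error = 1 LSB = V_FS/2^20, so 1e+06/1048576 = 0.953674 ppm of full scale.

0.9537 ppm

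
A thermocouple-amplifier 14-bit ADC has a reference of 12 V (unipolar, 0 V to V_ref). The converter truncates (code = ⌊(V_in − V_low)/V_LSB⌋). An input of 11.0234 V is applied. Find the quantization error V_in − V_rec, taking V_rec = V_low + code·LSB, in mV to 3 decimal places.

0.451 mV

One LSB is 12 V / 16384 = 0.732 mV.
Scaled input = 15050.6155 LSBs, so code = 15050.
Reconstructed: 11.022949 V.
V_in − V_rec = 0.000450781 V = 0.451 mV.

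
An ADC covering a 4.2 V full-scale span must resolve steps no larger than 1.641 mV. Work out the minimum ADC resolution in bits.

Number of steps required ≥ 4.2 V / 1.641 mV = 2559.41.
Need 2^N ≥ 2559.41; 2^11 = 2048, 2^12 = 4096.
Minimum N = 12.

12 bits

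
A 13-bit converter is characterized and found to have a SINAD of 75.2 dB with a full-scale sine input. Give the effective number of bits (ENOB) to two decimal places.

ENOB = (SINAD − 1.76) / 6.02 = (75.2 − 1.76)/6.02 = 12.199.

12.20 bits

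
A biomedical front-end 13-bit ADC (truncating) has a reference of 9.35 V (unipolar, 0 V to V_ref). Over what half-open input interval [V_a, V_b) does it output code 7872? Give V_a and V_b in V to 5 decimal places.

[8.98477 V, 8.98591 V)

LSB = 9.35/2^13 = 1.141 mV.
V_a = V_low + 7872·LSB = 8.98477 V; V_b = V_low + 7873·LSB = 8.98591 V.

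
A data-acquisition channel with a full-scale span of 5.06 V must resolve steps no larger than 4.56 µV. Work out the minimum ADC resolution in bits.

21 bits

Number of steps required ≥ 5.06 V / 4.56 µV = 1109649.12.
Need 2^N ≥ 1109649.12; 2^20 = 1048576, 2^21 = 2097152.
Minimum N = 21.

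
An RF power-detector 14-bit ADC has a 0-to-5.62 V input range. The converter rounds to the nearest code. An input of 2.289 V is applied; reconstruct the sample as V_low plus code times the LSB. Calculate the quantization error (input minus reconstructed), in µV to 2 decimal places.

43.70 µV

One LSB is 5.62 V / 16384 = 343.02 µV.
(V_in − V_low)/LSB = (2.289 − 0)/0.000343018 = 6673.1274 → code 6673 (round).
Code 6673 maps back to 0 + 6673×0.000343018 V = 2.2889563 V.
V_in − V_rec = 4.37012e-05 V = 43.70 µV.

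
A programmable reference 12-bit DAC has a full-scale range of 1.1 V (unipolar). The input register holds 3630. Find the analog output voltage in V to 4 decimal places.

LSB = 1.1 V / 2^12 = 268.55 µV.
V_out = 0 + 3630 × 0.000268555 V = 0.974854 V.

0.9749 V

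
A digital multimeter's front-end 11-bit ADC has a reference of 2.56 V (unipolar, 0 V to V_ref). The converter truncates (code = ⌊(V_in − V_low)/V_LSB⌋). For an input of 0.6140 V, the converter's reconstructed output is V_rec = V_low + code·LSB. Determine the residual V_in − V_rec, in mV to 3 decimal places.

0.250 mV

One LSB is 2.56 V / 2048 = 1.250 mV.
(0.6140 − 0)/0.00125 = 491.2000; ⌊·⌋ gives code 491.
V_rec = 0 + 491·0.00125 = 0.61375 V.
V_in − V_rec = 0.00025 V = 0.250 mV.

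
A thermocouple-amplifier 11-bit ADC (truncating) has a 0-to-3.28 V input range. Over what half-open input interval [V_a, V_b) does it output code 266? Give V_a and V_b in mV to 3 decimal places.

[426.016 mV, 427.617 mV)

LSB = 3.28/2^11 = 1.602 mV.
V_a = V_low + 266·LSB = 0.426016 V; V_b = V_low + 267·LSB = 0.427617 V.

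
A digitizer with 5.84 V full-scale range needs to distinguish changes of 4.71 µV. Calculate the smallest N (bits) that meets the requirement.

21 bits

Number of steps required ≥ 5.84 V / 4.71 µV = 1239915.07.
Need 2^N ≥ 1239915.07; 2^20 = 1048576, 2^21 = 2097152.
Minimum N = 21.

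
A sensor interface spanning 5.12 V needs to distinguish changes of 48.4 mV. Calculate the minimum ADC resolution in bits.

7 bits

Number of steps required ≥ 5.12 V / 48.4 mV = 105.79.
Need 2^N ≥ 105.79; 2^6 = 64, 2^7 = 128.
Minimum N = 7.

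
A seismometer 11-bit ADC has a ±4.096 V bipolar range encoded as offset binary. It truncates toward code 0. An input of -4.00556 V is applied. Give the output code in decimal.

code 22

Full-scale span = 8.192 V; LSB = 8.192/2^11 = 4.000 mV.
(-4.00556 − (−4.096)) / 0.004 = 22.610 LSBs.
Floor → code 22.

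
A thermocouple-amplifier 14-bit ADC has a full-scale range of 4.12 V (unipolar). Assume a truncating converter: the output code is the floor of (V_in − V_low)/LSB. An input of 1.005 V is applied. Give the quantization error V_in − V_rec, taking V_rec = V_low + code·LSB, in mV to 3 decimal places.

0.146 mV

Step size: 4.12 V ÷ 2^14 = 251.46 µV.
(1.005 − 0)/0.000251465 = 3996.5825; ⌊·⌋ gives code 3996.
V_rec = 0 + 3996·0.000251465 = 1.0048535 V.
V_in − V_rec = 0.000146484 V = 0.146 mV.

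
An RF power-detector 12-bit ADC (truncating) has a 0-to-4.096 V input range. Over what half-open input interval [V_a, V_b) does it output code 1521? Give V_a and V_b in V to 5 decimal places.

[1.52100 V, 1.52200 V)

LSB = 4.096/2^12 = 1.000 mV.
V_a = V_low + 1521·LSB = 1.521 V; V_b = V_low + 1522·LSB = 1.522 V.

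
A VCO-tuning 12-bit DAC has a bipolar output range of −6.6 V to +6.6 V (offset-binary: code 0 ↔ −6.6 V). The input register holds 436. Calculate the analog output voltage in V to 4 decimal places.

-5.1949 V

LSB = 13.2 V / 2^12 = 3.223 mV.
V_out = (−6.6) + 436 × 0.00322266 V = -5.19492 V.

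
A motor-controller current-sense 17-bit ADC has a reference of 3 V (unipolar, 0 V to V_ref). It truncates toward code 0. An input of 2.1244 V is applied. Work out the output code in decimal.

code 92816

With 131072 levels over 3 V, one step is 22.89 µV.
(2.1244 − 0) / 2.28882e-05 = 92816.452 LSBs.
Floor → code 92816.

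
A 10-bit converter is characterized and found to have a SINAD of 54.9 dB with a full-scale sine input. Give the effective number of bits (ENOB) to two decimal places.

ENOB = (SINAD − 1.76) / 6.02 = (54.9 − 1.76)/6.02 = 8.827.

8.83 bits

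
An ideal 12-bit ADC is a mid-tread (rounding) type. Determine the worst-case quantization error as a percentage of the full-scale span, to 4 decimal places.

0.0122 %

Rounding → worst-case error = ½ LSB = V_FS/2^13, so 100/8192 = 0.012207 % of full scale.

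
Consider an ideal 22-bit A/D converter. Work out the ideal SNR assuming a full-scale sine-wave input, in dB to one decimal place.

SNR ≈ 6.02·N + 1.76 dB = 6.02·22 + 1.76 = 134.20 dB.

134.2 dB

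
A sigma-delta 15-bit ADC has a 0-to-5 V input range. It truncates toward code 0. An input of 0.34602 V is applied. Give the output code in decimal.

code 2267

Full-scale span = 5 V; LSB = 5/2^15 = 152.59 µV.
(0.34602 − 0) / 0.000152588 = 2267.677 LSBs.
So the output code is 2267.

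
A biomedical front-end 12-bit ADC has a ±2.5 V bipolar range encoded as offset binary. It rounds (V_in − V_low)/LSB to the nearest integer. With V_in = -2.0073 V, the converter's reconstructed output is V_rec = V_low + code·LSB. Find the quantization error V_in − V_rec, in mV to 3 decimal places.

-0.464 mV

One LSB is 5 V / 4096 = 1.221 mV.
Scaled input = 403.6198 LSBs, so code = 404.
Reconstructed: -2.0068359 V.
Error = -2.0073 − (−2.0068359) = -0.000464063 V = -0.464 mV.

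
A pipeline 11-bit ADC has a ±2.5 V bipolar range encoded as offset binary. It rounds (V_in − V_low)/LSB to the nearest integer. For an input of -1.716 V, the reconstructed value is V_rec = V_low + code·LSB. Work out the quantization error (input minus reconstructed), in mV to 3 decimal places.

0.309 mV

LSB = 5/2^11 = 2.441 mV.
(-1.716 − (−2.5))/0.00244141 = 321.1264; round gives code 321.
Code 321 maps back to (−2.5) + 321×0.00244141 V = -1.7163086 V.
Difference: 0.000308594 V → 0.309 mV.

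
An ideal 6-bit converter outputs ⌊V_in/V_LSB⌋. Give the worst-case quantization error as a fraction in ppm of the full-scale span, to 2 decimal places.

Truncating → worst-case error = 1 LSB = V_FS/2^6, so 1e+06/64 = 15625 ppm of full scale.

15625.00 ppm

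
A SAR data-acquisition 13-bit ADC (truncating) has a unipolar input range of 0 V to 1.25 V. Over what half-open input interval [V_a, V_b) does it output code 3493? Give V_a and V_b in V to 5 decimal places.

[0.53299 V, 0.53314 V)

LSB = 1.25/2^13 = 152.59 µV.
V_a = V_low + 3493·LSB = 0.53299 V; V_b = V_low + 3494·LSB = 0.533142 V.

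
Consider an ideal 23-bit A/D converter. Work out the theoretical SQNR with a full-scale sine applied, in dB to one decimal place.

140.2 dB

SNR ≈ 6.02·N + 1.76 dB = 6.02·23 + 1.76 = 140.22 dB.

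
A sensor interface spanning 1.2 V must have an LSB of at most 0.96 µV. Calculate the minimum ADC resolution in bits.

Number of steps required ≥ 1.2 V / 0.96 µV = 1250000.00.
Need 2^N ≥ 1250000.00; 2^20 = 1048576, 2^21 = 2097152.
Minimum N = 21.

21 bits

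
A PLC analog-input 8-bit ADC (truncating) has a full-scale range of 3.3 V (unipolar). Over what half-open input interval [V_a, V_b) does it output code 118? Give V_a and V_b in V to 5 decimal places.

[1.52109 V, 1.53398 V)

LSB = 3.3/2^8 = 12.891 mV.
V_a = V_low + 118·LSB = 1.52109 V; V_b = V_low + 119·LSB = 1.53398 V.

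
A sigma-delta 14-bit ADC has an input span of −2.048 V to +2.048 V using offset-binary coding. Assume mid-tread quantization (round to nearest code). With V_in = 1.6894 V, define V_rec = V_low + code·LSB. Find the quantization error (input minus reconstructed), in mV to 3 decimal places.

-0.100 mV

One LSB is 4.096 V / 16384 = 250.00 µV.
Scaled input = 14949.6000 LSBs, so code = 14950.
Code 14950 maps back to (−2.048) + 14950×0.00025 V = 1.6895 V.
Difference: -0.0001 V → -0.100 mV.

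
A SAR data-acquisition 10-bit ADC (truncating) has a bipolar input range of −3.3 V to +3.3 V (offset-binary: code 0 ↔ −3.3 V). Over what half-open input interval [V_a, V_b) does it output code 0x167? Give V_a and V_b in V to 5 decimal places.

[-0.98613 V, -0.97969 V)

LSB = 6.6/2^10 = 6.445 mV.
Code 0x167 = 359 decimal.
V_a = V_low + 359·LSB = -0.986133 V; V_b = V_low + 360·LSB = -0.979688 V.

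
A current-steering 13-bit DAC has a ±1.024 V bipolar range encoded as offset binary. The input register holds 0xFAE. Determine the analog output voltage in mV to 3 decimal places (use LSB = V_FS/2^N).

LSB = 2.048 V / 2^13 = 250.00 µV.
Code 0xFAE = 4014 decimal.
V_out = (−1.024) + 4014 × 0.00025 V = -0.0205 V.
= -20.500 mV.

-20.500 mV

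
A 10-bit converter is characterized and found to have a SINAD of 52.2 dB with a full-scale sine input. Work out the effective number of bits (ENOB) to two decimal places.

ENOB = (SINAD − 1.76) / 6.02 = (52.2 − 1.76)/6.02 = 8.379.

8.38 bits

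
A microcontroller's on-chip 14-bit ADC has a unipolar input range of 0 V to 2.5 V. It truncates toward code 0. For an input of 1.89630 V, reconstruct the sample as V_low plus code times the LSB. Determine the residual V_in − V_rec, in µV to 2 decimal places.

LSB = 2.5/2^14 = 152.59 µV.
(1.89630 − 0)/0.000152588 = 12427.5917; ⌊·⌋ gives code 12427.
Code 12427 maps back to 0 + 12427×0.000152588 V = 1.8962097 V.
Error = 1.89630 − 1.8962097 = 9.02832e-05 V = 90.28 µV.

90.28 µV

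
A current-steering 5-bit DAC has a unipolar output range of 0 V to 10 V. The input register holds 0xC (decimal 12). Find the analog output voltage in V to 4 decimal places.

LSB = 10 V / 2^5 = 312.500 mV.
Code 0xC = 12 decimal.
V_out = 0 + 12 × 0.3125 V = 3.75 V.

3.7500 V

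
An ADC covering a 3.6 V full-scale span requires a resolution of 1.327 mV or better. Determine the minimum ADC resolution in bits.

12 bits

Number of steps required ≥ 3.6 V / 1.327 mV = 2712.89.
Need 2^N ≥ 2712.89; 2^11 = 2048, 2^12 = 4096.
Minimum N = 12.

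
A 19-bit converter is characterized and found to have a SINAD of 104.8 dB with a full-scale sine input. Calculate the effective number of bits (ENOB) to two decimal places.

ENOB = (SINAD − 1.76) / 6.02 = (104.8 − 1.76)/6.02 = 17.116.

17.12 bits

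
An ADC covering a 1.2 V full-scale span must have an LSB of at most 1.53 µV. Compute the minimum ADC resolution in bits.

Number of steps required ≥ 1.2 V / 1.53 µV = 784313.73.
Need 2^N ≥ 784313.73; 2^19 = 524288, 2^20 = 1048576.
Minimum N = 20.

20 bits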